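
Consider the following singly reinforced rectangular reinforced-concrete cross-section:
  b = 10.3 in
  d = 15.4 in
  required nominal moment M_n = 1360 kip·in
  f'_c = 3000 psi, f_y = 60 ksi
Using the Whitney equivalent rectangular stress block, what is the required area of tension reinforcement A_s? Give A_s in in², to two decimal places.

From M_n = 0.85 f'_c a b (d − a/2):
a = d − √(d² − 2M_n/(0.85 f'_c b)) = 15.4 − √(15.4² − 2 × 1360/(0.85 × 3 × 10.3)) = 3.841 in.
A_s = 0.85 f'_c a b / f_y = 0.85 × 3 × 3.841 × 10.3 / 60 = 1.681 in².

A_s ≈ 1.68 in²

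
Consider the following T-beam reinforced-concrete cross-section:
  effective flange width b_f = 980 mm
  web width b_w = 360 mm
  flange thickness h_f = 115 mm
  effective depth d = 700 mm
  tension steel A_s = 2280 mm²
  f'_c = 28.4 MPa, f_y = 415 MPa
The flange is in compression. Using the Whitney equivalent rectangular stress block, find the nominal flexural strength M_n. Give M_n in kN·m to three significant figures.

Tension: T = A_s f_y = 2280 × 415 = 946200 N.
Try a within the flange: a = T/(0.85 f'_c b_f) = 946200/(0.85 × 28.4 × 980) = 40.00 mm.
Since a = 40.00 ≤ h_f = 115 mm, the stress block lies entirely in the flange; analyse as a rectangular beam of width b_f.
M_n = T(d − a/2) = 946200 × (700 − 20) = 643.42 × 10⁶ N·mm.
M_n = 643.42 kN·m.

M_n ≈ 643 kN·m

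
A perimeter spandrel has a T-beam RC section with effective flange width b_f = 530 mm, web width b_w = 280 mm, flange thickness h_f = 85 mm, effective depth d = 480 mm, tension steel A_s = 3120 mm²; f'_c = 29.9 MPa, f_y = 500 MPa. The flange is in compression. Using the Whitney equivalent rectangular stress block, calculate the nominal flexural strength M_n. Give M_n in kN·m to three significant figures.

M_n ≈ 653 kN·m

Tension: T = A_s f_y = 3120 × 500 = 1560000 N.
Try a within the flange: a = T/(0.85 f'_c b_f) = 1560000/(0.85 × 29.9 × 530) = 115.81 mm.
a = 115.81 > h_f = 85 mm: the block extends into the web. Split into flange-overhang and web parts.
C_f = 0.85 f'_c (b_f − b_w) h_f = 0.85 × 29.9 × (530 − 280) × 85 = 540069 N.
Remaining web compression depth: a_w = (T − C_f)/(0.85 f'_c b_w) = (1560000 − 540069)/(0.85 × 29.9 × 280) = 143.33 mm.
M_n = C_f(d − h_f/2) + (T − C_f)(d − a_w/2) = 540069 × (480 − 42.5) + 1019931 × (480 − 71.665) = 236.28 + 416.47 = 652.75 × 10⁶ N·mm.
M_n = 652.75 kN·m.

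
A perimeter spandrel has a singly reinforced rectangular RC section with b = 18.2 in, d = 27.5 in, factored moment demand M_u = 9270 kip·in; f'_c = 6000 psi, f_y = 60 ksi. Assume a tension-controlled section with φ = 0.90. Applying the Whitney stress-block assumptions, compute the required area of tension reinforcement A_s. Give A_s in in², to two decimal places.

M_n = M_u/φ = 9270/0.90 = 10300 kip·in.
From M_n = 0.85 f'_c a b (d − a/2):
a = d − √(d² − 2M_n/(0.85 f'_c b)) = 27.5 − √(27.5² − 2 × 10300/(0.85 × 6 × 18.2)) = 4.385 in.
A_s = 0.85 f'_c a b / f_y = 0.85 × 6 × 4.385 × 18.2 / 60 = 6.784 in².

A_s ≈ 6.78 in²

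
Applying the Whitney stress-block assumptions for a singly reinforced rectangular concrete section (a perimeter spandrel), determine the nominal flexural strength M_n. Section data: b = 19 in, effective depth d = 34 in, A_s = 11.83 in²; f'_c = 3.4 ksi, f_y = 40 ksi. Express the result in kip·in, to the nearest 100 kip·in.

T = A_s f_y = 11.83 × 40 = 473.2 kips.
a = T/(0.85 f'_c b) = 473.2/(0.85 × 3.4 × 19) = 8.618 in.
M_n = T(d − a/2) = 473.2 × (34 − 4.309) = 14049.8 kip·in.

M_n ≈ 14000 kip·in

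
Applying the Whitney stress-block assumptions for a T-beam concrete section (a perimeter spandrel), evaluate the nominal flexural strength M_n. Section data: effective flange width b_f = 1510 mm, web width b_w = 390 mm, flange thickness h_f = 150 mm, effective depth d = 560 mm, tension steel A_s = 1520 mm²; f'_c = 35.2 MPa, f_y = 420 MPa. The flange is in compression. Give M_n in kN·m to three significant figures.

M_n ≈ 353 kN·m

Tension: T = A_s f_y = 1520 × 420 = 638400 N.
Try a within the flange: a = T/(0.85 f'_c b_f) = 638400/(0.85 × 35.2 × 1510) = 14.13 mm.
Since a = 14.13 ≤ h_f = 150 mm, the stress block lies entirely in the flange; analyse as a rectangular beam of width b_f.
M_n = T(d − a/2) = 638400 × (560 − 7.065) = 352.99 × 10⁶ N·mm.
M_n = 352.99 kN·m.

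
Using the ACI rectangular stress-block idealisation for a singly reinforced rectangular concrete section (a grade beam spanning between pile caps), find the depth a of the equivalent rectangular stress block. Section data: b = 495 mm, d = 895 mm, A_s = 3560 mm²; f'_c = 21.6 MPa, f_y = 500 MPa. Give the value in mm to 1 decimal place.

T = A_s f_y = 3560 × 500 = 1780000 N = 1780 kN.
Setting C = 0.85 f'_c a b equal to T: a = 1780000/(0.85 × 21.6 × 495) = 195.9 mm.

a ≈ 195.9 mm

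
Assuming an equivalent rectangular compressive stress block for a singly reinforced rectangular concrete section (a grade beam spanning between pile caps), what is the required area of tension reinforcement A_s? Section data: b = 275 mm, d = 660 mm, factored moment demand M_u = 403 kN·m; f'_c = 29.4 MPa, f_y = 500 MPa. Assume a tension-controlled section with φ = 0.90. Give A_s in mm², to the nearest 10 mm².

A_s ≈ 1480 mm²

M_n = M_u/φ = 403/0.90 = 447.778 kN·m.
With M_n = 0.85 f'_c a b (d − a/2), solve the quadratic for a:
a = d − √(d² − 2M_n/(0.85 f'_c b)) = 660 − √(660² − 2 × 447.778×10⁶/(0.85 × 29.4 × 275)) = 107.47 mm.
A_s = 0.85 f'_c a b / f_y = 0.85 × 29.4 × 107.47 × 275 / 500 = 1477.1 mm².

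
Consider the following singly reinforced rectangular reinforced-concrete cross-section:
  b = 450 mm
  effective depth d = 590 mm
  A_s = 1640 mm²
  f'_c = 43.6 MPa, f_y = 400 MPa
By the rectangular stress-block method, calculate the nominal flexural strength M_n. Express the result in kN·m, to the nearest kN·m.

M_n ≈ 374 kN·m

T = A_s f_y = 1640 × 400 = 656000 N = 656 kN.
From C = T: a = T/(0.85 f'_c b) = 656000/(0.85 × 43.6 × 450) = 39.34 mm.
M_n = T(d − a/2) = 656 kN × (590 − 19.67) mm = 374.14 kN·m.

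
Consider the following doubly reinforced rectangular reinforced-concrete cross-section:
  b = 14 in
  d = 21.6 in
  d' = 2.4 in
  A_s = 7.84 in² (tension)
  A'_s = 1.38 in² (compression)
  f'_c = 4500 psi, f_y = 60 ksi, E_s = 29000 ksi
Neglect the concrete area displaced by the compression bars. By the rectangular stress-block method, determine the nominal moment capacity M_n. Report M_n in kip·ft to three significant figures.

Assume both steels yield.
a = (A_s − A'_s) f_y/(0.85 f'_c b) = (7.84 − 1.38) × 60/(0.85 × 4.5 × 14) = 7.238 in.
c = a/β₁ = 7.238/0.825 = 8.773 in; ε'_s = 0.003(c − d')/c = 0.0022 ≥ ε_y = 0.0021, so the compression steel yields.
M_n = (A_s − A'_s) f_y (d − a/2) + A'_s f_y (d − d') = 387.6 × (21.6 − 3.619) + 82.8 × (21.6 − 2.4) = 6969.4 + 1589.8 = 8559.2 kip·in = 8559.2/12 = 713.27 kip·ft.

M_n ≈ 713 kip·ft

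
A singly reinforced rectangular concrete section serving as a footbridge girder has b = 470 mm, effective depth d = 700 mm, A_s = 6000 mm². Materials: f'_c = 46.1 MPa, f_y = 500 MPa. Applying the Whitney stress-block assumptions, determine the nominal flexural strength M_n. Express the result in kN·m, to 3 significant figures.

T = A_s f_y = 6000 × 500 = 3000000 N = 3000 kN.
From C = T: a = T/(0.85 f'_c b) = 3000000/(0.85 × 46.1 × 470) = 162.89 mm.
M_n = T(d − a/2) = 3000 kN × (700 − 81.445) mm = 1855.67 kN·m.

M_n ≈ 1860 kN·m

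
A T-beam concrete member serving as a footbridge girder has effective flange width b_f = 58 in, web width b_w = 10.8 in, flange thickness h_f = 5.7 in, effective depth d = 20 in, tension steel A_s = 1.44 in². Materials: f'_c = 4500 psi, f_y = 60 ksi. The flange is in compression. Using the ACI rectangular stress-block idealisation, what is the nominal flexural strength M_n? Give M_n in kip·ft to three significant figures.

M_n ≈ 143 kip·ft

Tension: T = A_s f_y = 1.44 × 60 = 86.4 kips.
Try a within the flange: a = T/(0.85 f'_c b_f) = 86.4/(0.85 × 4.5 × 58) = 0.389 in.
Since a = 0.389 ≤ h_f = 5.7 in, the stress block lies entirely in the flange; analyse as a rectangular beam of width b_f.
M_n = T(d − a/2) = 86.4 × (20 − 0.1945) = 1711.2 kip·in.
M_n = 1711.2/12 = 142.60 kip·ft.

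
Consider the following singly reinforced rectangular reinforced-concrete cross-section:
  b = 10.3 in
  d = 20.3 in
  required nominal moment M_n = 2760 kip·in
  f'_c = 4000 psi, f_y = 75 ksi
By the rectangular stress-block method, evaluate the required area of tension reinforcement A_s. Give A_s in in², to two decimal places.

A_s ≈ 2.03 in²

From M_n = 0.85 f'_c a b (d − a/2):
a = d − √(d² − 2M_n/(0.85 f'_c b)) = 20.3 − √(20.3² − 2 × 2760/(0.85 × 4 × 10.3)) = 4.348 in.
A_s = 0.85 f'_c a b / f_y = 0.85 × 4 × 4.348 × 10.3 / 75 = 2.030 in².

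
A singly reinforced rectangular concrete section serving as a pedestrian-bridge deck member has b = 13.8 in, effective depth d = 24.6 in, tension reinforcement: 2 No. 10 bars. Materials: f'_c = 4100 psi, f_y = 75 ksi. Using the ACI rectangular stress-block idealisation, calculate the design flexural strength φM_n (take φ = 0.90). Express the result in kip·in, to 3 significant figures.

φM_n ≈ 3880 kip·in

A_s = 2 × 1.27 = 2.54 in².
T = A_s f_y = 2.54 × 75 = 190.5 kips.
a = T/(0.85 f'_c b) = 190.5/(0.85 × 4.1 × 13.8) = 3.961 in.
M_n = T(d − a/2) = 190.5 × (24.6 − 1.9805) = 4309.0 kip·in.
φM_n = 0.90 × 4309.0 = 3878.1 kip·in.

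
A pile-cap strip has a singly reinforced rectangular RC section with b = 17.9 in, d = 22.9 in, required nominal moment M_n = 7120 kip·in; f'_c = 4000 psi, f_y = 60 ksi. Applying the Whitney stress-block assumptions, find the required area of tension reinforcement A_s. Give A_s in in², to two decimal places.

From M_n = 0.85 f'_c a b (d − a/2):
a = d − √(d² − 2M_n/(0.85 f'_c b)) = 22.9 − √(22.9² − 2 × 7120/(0.85 × 4 × 17.9)) = 5.858 in.
A_s = 0.85 f'_c a b / f_y = 0.85 × 4 × 5.858 × 17.9 / 60 = 5.942 in².

A_s ≈ 5.94 in²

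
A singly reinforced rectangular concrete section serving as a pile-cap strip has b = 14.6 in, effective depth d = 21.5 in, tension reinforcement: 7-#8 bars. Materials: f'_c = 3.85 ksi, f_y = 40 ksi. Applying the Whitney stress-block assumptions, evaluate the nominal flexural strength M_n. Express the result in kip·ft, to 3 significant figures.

A_s = 7 × 0.79 = 5.53 in².
T = A_s f_y = 5.53 × 40 = 221.2 kips.
a = T/(0.85 f'_c b) = 221.2/(0.85 × 3.85 × 14.6) = 4.630 in.
M_n = T(d − a/2) = 221.2 × (21.5 − 2.315) = 4243.7 kip·in = 4243.7/12 = 353.64 kip·ft.

M_n ≈ 354 kip·ft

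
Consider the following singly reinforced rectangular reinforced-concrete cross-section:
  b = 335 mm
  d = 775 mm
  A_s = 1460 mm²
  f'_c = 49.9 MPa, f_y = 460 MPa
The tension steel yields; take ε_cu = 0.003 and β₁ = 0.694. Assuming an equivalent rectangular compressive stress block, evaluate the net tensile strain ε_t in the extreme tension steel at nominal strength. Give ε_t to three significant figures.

a = A_s f_y/(0.85 f'_c b) = 47.27 mm.
β₁ = 0.694, so c = a/β₁ = 47.27/0.694 = 68.11 mm.
From the linear strain diagram with ε_cu = 0.003: ε_t = 0.003 (d − c)/c = 0.003 × (775 − 68.11)/68.11 = 0.0311.
Since ε_t ≥ 0.005, the section is tension-controlled.

ε_t ≈ 0.0311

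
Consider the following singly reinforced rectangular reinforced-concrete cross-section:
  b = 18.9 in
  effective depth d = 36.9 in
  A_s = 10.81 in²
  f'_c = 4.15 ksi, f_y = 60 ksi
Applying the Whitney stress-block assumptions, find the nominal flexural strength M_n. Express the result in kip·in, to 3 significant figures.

T = A_s f_y = 10.81 × 60 = 648.6 kips.
a = T/(0.85 f'_c b) = 648.6/(0.85 × 4.15 × 18.9) = 9.729 in.
M_n = T(d − a/2) = 648.6 × (36.9 − 4.8645) = 20778.2 kip·in.

M_n ≈ 20800 kip·in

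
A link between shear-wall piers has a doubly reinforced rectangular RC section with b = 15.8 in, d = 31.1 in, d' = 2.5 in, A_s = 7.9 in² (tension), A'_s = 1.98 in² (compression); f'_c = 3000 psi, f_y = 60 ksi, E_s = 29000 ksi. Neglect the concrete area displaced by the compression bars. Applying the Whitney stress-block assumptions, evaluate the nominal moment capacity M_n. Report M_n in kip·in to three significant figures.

Assume both steels yield.
a = (A_s − A'_s) f_y/(0.85 f'_c b) = (7.9 − 1.98) × 60/(0.85 × 3 × 15.8) = 8.816 in.
c = a/β₁ = 8.816/0.85 = 10.372 in; ε'_s = 0.003(c − d')/c = 0.0023 ≥ ε_y = 0.0021, so the compression steel yields.
M_n = (A_s − A'_s) f_y (d − a/2) + A'_s f_y (d − d') = 355.2 × (31.1 − 4.408) + 118.8 × (31.1 − 2.5) = 9481.0 + 3397.7 = 12878.7 kip·in.

M_n ≈ 12900 kip·in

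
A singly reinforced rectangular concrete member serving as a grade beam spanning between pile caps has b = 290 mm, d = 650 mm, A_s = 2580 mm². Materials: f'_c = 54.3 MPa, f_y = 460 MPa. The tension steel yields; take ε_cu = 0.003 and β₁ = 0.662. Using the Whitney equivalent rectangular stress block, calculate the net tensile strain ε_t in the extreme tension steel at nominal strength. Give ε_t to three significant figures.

a = A_s f_y/(0.85 f'_c b) = 88.67 mm.
β₁ = 0.662, so c = a/β₁ = 88.67/0.662 = 133.94 mm.
From the linear strain diagram with ε_cu = 0.003: ε_t = 0.003 (d − c)/c = 0.003 × (650 − 133.94)/133.94 = 0.0116.
Since ε_t ≥ 0.005, the section is tension-controlled.

ε_t ≈ 0.0116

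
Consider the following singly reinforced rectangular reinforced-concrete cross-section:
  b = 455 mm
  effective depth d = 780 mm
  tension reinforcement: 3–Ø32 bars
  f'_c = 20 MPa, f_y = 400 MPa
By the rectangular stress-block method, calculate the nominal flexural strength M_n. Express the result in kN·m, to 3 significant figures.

A_s = 3 × 804 = 2412 mm².
T = A_s f_y = 2412 × 400 = 964800 N = 964.8 kN.
From C = T: a = T/(0.85 f'_c b) = 964800/(0.85 × 20 × 455) = 124.73 mm.
M_n = T(d − a/2) = 964.8 kN × (780 − 62.365) mm = 692.37 kN·m.

M_n ≈ 692 kN·m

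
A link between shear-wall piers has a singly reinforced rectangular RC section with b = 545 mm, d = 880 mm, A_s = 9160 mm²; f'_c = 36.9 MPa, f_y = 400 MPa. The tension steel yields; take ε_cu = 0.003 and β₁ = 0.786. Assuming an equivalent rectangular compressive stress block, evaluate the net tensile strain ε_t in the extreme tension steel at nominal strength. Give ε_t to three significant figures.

ε_t ≈ 0.00668

a = A_s f_y/(0.85 f'_c b) = 214.35 mm.
β₁ = 0.786, so c = a/β₁ = 214.35/0.786 = 272.71 mm.
From the linear strain diagram with ε_cu = 0.003: ε_t = 0.003 (d − c)/c = 0.003 × (880 − 272.71)/272.71 = 0.00668.
Since ε_t ≥ 0.005, the section is tension-controlled.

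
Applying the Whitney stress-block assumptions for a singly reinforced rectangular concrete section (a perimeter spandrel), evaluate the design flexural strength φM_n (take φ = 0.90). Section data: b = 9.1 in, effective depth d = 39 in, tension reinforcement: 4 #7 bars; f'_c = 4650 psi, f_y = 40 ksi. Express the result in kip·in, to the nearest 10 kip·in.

φM_n ≈ 3250 kip·in

A_s = 4 × 0.6 = 2.4 in².
T = A_s f_y = 2.4 × 40 = 96 kips.
a = T/(0.85 f'_c b) = 96/(0.85 × 4.65 × 9.1) = 2.669 in.
M_n = T(d − a/2) = 96 × (39 − 1.3345) = 3615.9 kip·in.
φM_n = 0.90 × 3615.9 = 3254.3 kip·in.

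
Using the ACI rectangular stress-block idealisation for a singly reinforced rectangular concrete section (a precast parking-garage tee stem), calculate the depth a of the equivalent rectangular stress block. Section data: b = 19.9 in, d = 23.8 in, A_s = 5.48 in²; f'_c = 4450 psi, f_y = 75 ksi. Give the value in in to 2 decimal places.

a ≈ 5.46 in

T = A_s f_y = 5.48 × 75 = 411 kips.
a = T/(0.85 f'_c b) = 411/(0.85 × 4.45 × 19.9) = 5.46 in.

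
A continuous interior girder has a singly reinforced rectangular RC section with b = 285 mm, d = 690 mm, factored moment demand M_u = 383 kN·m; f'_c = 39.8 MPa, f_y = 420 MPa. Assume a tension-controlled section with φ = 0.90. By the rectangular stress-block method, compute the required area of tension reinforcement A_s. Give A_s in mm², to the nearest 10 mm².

A_s ≈ 1540 mm²

M_n = M_u/φ = 383/0.90 = 425.556 kN·m.
With M_n = 0.85 f'_c a b (d − a/2), solve the quadratic for a:
a = d − √(d² − 2M_n/(0.85 f'_c b)) = 690 − √(690² − 2 × 425.556×10⁶/(0.85 × 39.8 × 285)) = 67.24 mm.
A_s = 0.85 f'_c a b / f_y = 0.85 × 39.8 × 67.24 × 285 / 420 = 1543.6 mm².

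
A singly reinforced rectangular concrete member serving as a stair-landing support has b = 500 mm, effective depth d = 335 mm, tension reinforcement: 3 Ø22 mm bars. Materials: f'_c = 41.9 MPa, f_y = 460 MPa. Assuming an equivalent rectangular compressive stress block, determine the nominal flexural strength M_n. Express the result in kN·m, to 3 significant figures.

M_n ≈ 168 kN·m

A_s = 3 × 380 = 1140 mm².
T = A_s f_y = 1140 × 460 = 524400 N = 524.4 kN.
From C = T: a = T/(0.85 f'_c b) = 524400/(0.85 × 41.9 × 500) = 29.45 mm.
M_n = T(d − a/2) = 524.4 kN × (335 − 14.725) mm = 167.95 kN·m.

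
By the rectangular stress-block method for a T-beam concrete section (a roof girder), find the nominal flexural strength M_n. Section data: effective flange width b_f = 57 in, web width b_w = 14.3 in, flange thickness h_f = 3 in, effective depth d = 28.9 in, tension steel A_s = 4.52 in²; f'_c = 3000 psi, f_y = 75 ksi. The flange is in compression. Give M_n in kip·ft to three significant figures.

Tension: T = A_s f_y = 4.52 × 75 = 339 kips.
Try a within the flange: a = T/(0.85 f'_c b_f) = 339/(0.85 × 3 × 57) = 2.332 in.
Since a = 2.332 ≤ h_f = 3 in, the stress block lies entirely in the flange; analyse as a rectangular beam of width b_f.
M_n = T(d − a/2) = 339 × (28.9 − 1.166) = 9401.8 kip·in.
M_n = 9401.8/12 = 783.48 kip·ft.

M_n ≈ 783 kip·ft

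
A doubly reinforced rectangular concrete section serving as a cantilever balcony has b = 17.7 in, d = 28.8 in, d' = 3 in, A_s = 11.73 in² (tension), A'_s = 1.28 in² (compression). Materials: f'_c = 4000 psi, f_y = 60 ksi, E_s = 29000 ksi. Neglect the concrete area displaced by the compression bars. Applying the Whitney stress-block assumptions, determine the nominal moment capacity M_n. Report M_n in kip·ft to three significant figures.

M_n ≈ 1400 kip·ft

Assume both steels yield.
a = (A_s − A'_s) f_y/(0.85 f'_c b) = (11.73 − 1.28) × 60/(0.85 × 4 × 17.7) = 10.419 in.
c = a/β₁ = 10.419/0.85 = 12.258 in; ε'_s = 0.003(c − d')/c = 0.0023 ≥ ε_y = 0.0021, so the compression steel yields.
M_n = (A_s − A'_s) f_y (d − a/2) + A'_s f_y (d − d') = 627 × (28.8 − 5.2095) + 76.8 × (28.8 − 3) = 14791.2 + 1981.4 = 16772.6 kip·in = 16772.6/12 = 1397.72 kip·ft.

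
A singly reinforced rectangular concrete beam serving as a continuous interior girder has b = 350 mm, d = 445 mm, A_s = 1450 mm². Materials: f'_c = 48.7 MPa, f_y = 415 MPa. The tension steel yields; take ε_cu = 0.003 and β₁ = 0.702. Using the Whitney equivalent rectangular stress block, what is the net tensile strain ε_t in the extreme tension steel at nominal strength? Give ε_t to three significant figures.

a = A_s f_y/(0.85 f'_c b) = 41.53 mm.
β₁ = 0.702, so c = a/β₁ = 41.53/0.702 = 59.16 mm.
From the linear strain diagram with ε_cu = 0.003: ε_t = 0.003 (d − c)/c = 0.003 × (445 − 59.16)/59.16 = 0.0196.
Since ε_t ≥ 0.005, the section is tension-controlled.

ε_t ≈ 0.0196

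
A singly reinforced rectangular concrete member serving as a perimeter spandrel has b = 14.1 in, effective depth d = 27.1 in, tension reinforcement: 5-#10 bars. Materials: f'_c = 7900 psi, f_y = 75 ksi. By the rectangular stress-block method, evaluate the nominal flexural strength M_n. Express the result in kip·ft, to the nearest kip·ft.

M_n ≈ 976 kip·ft

A_s = 5 × 1.27 = 6.35 in².
T = A_s f_y = 6.35 × 75 = 476.25 kips.
a = T/(0.85 f'_c b) = 476.25/(0.85 × 7.9 × 14.1) = 5.030 in.
M_n = T(d − a/2) = 476.25 × (27.1 − 2.515) = 11708.6 kip·in = 11708.6/12 = 975.72 kip·ft.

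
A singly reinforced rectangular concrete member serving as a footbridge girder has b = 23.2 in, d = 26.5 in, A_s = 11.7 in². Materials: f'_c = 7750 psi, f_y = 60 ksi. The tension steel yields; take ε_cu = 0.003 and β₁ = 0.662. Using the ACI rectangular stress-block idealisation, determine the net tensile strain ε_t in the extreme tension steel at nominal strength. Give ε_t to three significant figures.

ε_t ≈ 0.00846

a = A_s f_y/(0.85 f'_c b) = 4.593 in.
β₁ = 0.662, so c = a/β₁ = 4.593/0.662 = 6.938 in.
From the linear strain diagram with ε_cu = 0.003: ε_t = 0.003 (d − c)/c = 0.003 × (26.5 − 6.938)/6.938 = 0.00846.
Since ε_t ≥ 0.005, the section is tension-controlled.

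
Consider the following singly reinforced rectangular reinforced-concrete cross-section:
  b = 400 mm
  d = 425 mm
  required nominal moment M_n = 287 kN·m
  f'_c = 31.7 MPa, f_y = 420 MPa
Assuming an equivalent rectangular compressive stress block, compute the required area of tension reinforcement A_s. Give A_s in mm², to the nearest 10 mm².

With M_n = 0.85 f'_c a b (d − a/2), solve the quadratic for a:
a = d − √(d² − 2M_n/(0.85 f'_c b)) = 425 − √(425² − 2 × 287×10⁶/(0.85 × 31.7 × 400)) = 68.11 mm.
A_s = 0.85 f'_c a b / f_y = 0.85 × 31.7 × 68.11 × 400 / 420 = 1747.8 mm².

A_s ≈ 1750 mm²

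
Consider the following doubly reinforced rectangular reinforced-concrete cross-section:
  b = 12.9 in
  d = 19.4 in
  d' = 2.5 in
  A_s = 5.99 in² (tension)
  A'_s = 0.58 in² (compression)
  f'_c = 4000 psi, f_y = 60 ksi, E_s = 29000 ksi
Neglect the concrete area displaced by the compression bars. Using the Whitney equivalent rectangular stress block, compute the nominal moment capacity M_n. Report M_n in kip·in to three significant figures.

M_n ≈ 5680 kip·in

Assume both steels yield.
a = (A_s − A'_s) f_y/(0.85 f'_c b) = (5.99 − 0.58) × 60/(0.85 × 4 × 12.9) = 7.401 in.
c = a/β₁ = 7.401/0.85 = 8.707 in; ε'_s = 0.003(c − d')/c = 0.0021 ≥ ε_y = 0.0021, so the compression steel yields.
M_n = (A_s − A'_s) f_y (d − a/2) + A'_s f_y (d − d') = 324.6 × (19.4 − 3.7005) + 34.8 × (19.4 − 2.5) = 5096.1 + 588.1 = 5684.2 kip·in.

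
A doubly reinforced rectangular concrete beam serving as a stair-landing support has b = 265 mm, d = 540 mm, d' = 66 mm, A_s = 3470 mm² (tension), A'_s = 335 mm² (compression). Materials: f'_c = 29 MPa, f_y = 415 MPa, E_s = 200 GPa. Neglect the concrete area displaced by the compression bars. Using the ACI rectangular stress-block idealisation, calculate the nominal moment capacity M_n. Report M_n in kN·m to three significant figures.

M_n ≈ 639 kN·m

Assume both tension and compression steel yield.
Net tension couple steel: A_s − A'_s = 3135 mm².
a = (A_s − A'_s) f_y / (0.85 f'_c b) = 1301025/(0.85 × 29 × 265) = 199.17 mm.
c = a/β₁ = 199.17/0.843 = 236.26 mm; ε'_s = 0.003(c − d')/c = 0.0022 ≥ f_y/E_s = 0.0021, so compression steel does yield.
M_n = (A_s − A'_s) f_y (d − a/2) + A'_s f_y (d − d') = [1301025 × (540 − 99.585) + 139025 × (540 − 66)] × 10⁻⁶ = 572.99 + 65.90 = 638.89 kN·m.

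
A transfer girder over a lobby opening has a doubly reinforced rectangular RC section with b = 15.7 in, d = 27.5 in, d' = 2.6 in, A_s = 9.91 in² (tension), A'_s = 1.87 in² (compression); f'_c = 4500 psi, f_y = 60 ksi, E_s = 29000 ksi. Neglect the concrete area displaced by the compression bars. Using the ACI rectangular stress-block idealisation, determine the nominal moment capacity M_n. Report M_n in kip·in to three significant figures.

M_n ≈ 14100 kip·in

Assume both steels yield.
a = (A_s − A'_s) f_y/(0.85 f'_c b) = (9.91 − 1.87) × 60/(0.85 × 4.5 × 15.7) = 8.033 in.
c = a/β₁ = 8.033/0.825 = 9.737 in; ε'_s = 0.003(c − d')/c = 0.0022 ≥ ε_y = 0.0021, so the compression steel yields.
M_n = (A_s − A'_s) f_y (d − a/2) + A'_s f_y (d − d') = 482.4 × (27.5 − 4.0165) + 112.2 × (27.5 − 2.6) = 11328.4 + 2793.8 = 14122.2 kip·in.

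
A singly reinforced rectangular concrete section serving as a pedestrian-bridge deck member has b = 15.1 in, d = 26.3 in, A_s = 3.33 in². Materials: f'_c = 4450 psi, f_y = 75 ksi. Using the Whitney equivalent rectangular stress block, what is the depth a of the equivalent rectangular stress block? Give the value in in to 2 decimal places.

T = A_s f_y = 3.33 × 75 = 249.75 kips.
a = T/(0.85 f'_c b) = 249.75/(0.85 × 4.45 × 15.1) = 4.37 in.

a ≈ 4.37 in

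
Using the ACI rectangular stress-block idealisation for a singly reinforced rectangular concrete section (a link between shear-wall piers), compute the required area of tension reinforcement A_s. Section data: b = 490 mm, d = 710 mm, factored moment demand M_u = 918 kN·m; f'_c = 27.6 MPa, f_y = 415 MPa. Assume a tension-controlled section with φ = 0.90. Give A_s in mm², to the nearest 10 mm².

M_n = M_u/φ = 918/0.90 = 1020 kN·m.
With M_n = 0.85 f'_c a b (d − a/2), solve the quadratic for a:
a = d − √(d² − 2M_n/(0.85 f'_c b)) = 710 − √(710² − 2 × 1020×10⁶/(0.85 × 27.6 × 490)) = 138.48 mm.
A_s = 0.85 f'_c a b / f_y = 0.85 × 27.6 × 138.48 × 490 / 415 = 3835.9 mm².

A_s ≈ 3840 mm²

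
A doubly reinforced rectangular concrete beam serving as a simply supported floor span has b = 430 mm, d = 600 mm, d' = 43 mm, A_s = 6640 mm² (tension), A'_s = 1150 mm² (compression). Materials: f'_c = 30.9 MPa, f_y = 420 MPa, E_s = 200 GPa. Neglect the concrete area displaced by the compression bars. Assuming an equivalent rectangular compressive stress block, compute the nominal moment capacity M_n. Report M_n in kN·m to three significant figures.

Assume both tension and compression steel yield.
Net tension couple steel: A_s − A'_s = 5490 mm².
a = (A_s − A'_s) f_y / (0.85 f'_c b) = 2305800/(0.85 × 30.9 × 430) = 204.16 mm.
c = a/β₁ = 204.16/0.829 = 246.27 mm; ε'_s = 0.003(c − d')/c = 0.0025 ≥ f_y/E_s = 0.0021, so compression steel does yield.
M_n = (A_s − A'_s) f_y (d − a/2) + A'_s f_y (d − d') = [2305800 × (600 − 102.08) + 483000 × (600 − 43)] × 10⁻⁶ = 1148.10 + 269.03 = 1417.13 kN·m.

M_n ≈ 1420 kN·m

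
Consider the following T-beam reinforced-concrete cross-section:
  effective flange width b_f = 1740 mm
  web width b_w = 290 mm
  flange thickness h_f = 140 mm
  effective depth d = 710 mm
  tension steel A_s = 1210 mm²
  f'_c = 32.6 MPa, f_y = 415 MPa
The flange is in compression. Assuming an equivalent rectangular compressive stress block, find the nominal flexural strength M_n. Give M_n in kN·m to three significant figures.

M_n ≈ 354 kN·m

Tension: T = A_s f_y = 1210 × 415 = 502150 N.
Try a within the flange: a = T/(0.85 f'_c b_f) = 502150/(0.85 × 32.6 × 1740) = 10.41 mm.
Since a = 10.41 ≤ h_f = 140 mm, the stress block lies entirely in the flange; analyse as a rectangular beam of width b_f.
M_n = T(d − a/2) = 502150 × (710 − 5.205) = 353.91 × 10⁶ N·mm.
M_n = 353.91 kN·m.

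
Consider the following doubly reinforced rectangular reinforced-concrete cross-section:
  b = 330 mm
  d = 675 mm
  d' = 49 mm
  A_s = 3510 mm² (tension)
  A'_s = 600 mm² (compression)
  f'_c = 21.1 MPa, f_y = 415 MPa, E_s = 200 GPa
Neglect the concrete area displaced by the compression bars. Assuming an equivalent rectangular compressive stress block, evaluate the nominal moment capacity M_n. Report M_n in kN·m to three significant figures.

Assume both tension and compression steel yield.
Net tension couple steel: A_s − A'_s = 2910 mm².
a = (A_s − A'_s) f_y / (0.85 f'_c b) = 1207650/(0.85 × 21.1 × 330) = 204.04 mm.
c = a/β₁ = 204.04/0.85 = 240.05 mm; ε'_s = 0.003(c − d')/c = 0.0024 ≥ f_y/E_s = 0.0021, so compression steel does yield.
M_n = (A_s − A'_s) f_y (d − a/2) + A'_s f_y (d − d') = [1207650 × (675 − 102.02) + 249000 × (675 − 49)] × 10⁻⁶ = 691.96 + 155.87 = 847.83 kN·m.

M_n ≈ 848 kN·m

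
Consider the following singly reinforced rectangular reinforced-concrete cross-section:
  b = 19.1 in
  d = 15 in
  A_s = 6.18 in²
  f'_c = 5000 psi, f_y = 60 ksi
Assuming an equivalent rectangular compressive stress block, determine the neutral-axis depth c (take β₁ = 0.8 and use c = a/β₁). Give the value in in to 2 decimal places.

c ≈ 5.71 in

T = A_s f_y = 6.18 × 60 = 370.8 kips.
a = T/(0.85 f'_c b) = 370.8/(0.85 × 5 × 19.1) = 4.5679 in.
With β₁ = 0.8, c = a/β₁ = 4.5679/0.8 = 5.71 in.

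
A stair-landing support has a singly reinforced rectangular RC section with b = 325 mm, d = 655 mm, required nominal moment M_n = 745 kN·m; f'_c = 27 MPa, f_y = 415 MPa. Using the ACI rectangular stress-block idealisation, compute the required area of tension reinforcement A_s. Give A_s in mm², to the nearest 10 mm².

A_s ≈ 3170 mm²

With M_n = 0.85 f'_c a b (d − a/2), solve the quadratic for a:
a = d − √(d² − 2M_n/(0.85 f'_c b)) = 655 − √(655² − 2 × 745×10⁶/(0.85 × 27 × 325)) = 176.19 mm.
A_s = 0.85 f'_c a b / f_y = 0.85 × 27 × 176.19 × 325 / 415 = 3166.6 mm².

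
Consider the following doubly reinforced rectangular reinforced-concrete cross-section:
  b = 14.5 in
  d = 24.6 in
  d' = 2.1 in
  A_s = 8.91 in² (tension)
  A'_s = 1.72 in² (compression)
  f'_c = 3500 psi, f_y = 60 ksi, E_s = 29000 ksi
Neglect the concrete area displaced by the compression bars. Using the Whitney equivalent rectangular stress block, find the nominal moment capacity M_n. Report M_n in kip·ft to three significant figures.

Assume both steels yield.
a = (A_s − A'_s) f_y/(0.85 f'_c b) = (8.91 − 1.72) × 60/(0.85 × 3.5 × 14.5) = 10.001 in.
c = a/β₁ = 10.001/0.85 = 11.766 in; ε'_s = 0.003(c − d')/c = 0.0025 ≥ ε_y = 0.0021, so the compression steel yields.
M_n = (A_s − A'_s) f_y (d − a/2) + A'_s f_y (d − d') = 431.4 × (24.6 − 5.0005) + 103.2 × (24.6 − 2.1) = 8455.2 + 2322.0 = 10777.2 kip·in = 10777.2/12 = 898.10 kip·ft.

M_n ≈ 898 kip·ft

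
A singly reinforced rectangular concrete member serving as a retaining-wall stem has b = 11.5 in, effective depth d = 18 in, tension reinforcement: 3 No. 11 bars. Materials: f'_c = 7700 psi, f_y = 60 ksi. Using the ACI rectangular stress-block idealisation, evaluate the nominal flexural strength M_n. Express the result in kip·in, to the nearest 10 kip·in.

A_s = 3 × 1.56 = 4.68 in².
T = A_s f_y = 4.68 × 60 = 280.8 kips.
a = T/(0.85 f'_c b) = 280.8/(0.85 × 7.7 × 11.5) = 3.731 in.
M_n = T(d − a/2) = 280.8 × (18 − 1.8655) = 4530.6 kip·in.

M_n ≈ 4530 kip·in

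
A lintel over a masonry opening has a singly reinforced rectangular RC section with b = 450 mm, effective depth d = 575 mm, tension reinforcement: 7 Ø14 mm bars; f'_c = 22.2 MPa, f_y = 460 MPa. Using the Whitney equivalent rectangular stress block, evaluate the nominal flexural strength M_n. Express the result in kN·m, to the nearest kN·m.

A_s = 7 × 154 = 1078 mm².
T = A_s f_y = 1078 × 460 = 495880 N = 495.88 kN.
From C = T: a = T/(0.85 f'_c b) = 495880/(0.85 × 22.2 × 450) = 58.40 mm.
M_n = T(d − a/2) = 495.88 kN × (575 − 29.2) mm = 270.65 kN·m.

M_n ≈ 271 kN·m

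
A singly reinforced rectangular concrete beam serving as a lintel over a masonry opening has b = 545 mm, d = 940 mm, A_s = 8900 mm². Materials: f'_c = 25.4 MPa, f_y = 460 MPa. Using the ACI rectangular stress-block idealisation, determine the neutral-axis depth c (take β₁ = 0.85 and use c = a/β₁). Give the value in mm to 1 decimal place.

c ≈ 409.3 mm

T = A_s f_y = 8900 × 460 = 4094000 N = 4094 kN.
Setting C = 0.85 f'_c a b equal to T: a = 4094000/(0.85 × 25.4 × 545) = 347.935 mm.
With β₁ = 0.85, c = a/β₁ = 347.935/0.85 = 409.3 mm.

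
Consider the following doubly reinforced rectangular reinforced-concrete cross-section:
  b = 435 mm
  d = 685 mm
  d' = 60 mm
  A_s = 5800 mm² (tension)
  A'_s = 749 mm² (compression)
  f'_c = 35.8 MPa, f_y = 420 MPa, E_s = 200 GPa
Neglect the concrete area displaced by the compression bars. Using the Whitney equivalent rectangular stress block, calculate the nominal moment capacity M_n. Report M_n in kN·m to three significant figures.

M_n ≈ 1480 kN·m

Assume both tension and compression steel yield.
Net tension couple steel: A_s − A'_s = 5051 mm².
a = (A_s − A'_s) f_y / (0.85 f'_c b) = 2121420/(0.85 × 35.8 × 435) = 160.26 mm.
c = a/β₁ = 160.26/0.794 = 201.84 mm; ε'_s = 0.003(c − d')/c = 0.0021 ≥ f_y/E_s = 0.0021, so compression steel does yield.
M_n = (A_s − A'_s) f_y (d − a/2) + A'_s f_y (d − d') = [2121420 × (685 − 80.13) + 314580 × (685 − 60)] × 10⁻⁶ = 1283.18 + 196.61 = 1479.79 kN·m.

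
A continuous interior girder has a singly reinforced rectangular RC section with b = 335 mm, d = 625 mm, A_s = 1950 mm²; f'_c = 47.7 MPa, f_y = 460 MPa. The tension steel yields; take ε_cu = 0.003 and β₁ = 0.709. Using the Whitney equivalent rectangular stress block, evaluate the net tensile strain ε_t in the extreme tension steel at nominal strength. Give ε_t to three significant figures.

ε_t ≈ 0.0171

a = A_s f_y/(0.85 f'_c b) = 66.04 mm.
β₁ = 0.709, so c = a/β₁ = 66.04/0.709 = 93.15 mm.
From the linear strain diagram with ε_cu = 0.003: ε_t = 0.003 (d − c)/c = 0.003 × (625 − 93.15)/93.15 = 0.0171.
Since ε_t ≥ 0.005, the section is tension-controlled.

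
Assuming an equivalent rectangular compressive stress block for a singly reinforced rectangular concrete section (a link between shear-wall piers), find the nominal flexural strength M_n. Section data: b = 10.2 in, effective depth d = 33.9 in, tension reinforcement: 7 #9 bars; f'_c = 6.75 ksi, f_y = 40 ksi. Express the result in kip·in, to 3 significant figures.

M_n ≈ 8820 kip·in

A_s = 7 × 1 = 7 in².
T = A_s f_y = 7 × 40 = 280 kips.
a = T/(0.85 f'_c b) = 280/(0.85 × 6.75 × 10.2) = 4.784 in.
M_n = T(d − a/2) = 280 × (33.9 − 2.392) = 8822.2 kip·in.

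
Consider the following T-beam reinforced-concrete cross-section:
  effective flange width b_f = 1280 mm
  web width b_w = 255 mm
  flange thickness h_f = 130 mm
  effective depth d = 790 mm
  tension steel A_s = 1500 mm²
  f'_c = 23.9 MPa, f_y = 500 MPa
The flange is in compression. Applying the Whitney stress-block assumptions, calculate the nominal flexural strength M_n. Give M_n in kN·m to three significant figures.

Tension: T = A_s f_y = 1500 × 500 = 750000 N.
Try a within the flange: a = T/(0.85 f'_c b_f) = 750000/(0.85 × 23.9 × 1280) = 28.84 mm.
Since a = 28.84 ≤ h_f = 130 mm, the stress block lies entirely in the flange; analyse as a rectangular beam of width b_f.
M_n = T(d − a/2) = 750000 × (790 − 14.42) = 581.69 × 10⁶ N·mm.
M_n = 581.69 kN·m.

M_n ≈ 582 kN·m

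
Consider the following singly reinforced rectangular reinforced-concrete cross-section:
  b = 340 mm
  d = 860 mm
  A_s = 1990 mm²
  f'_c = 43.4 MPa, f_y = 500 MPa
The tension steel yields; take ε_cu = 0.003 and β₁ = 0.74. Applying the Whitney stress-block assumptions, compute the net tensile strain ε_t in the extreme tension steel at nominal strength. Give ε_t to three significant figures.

ε_t ≈ 0.0211

a = A_s f_y/(0.85 f'_c b) = 79.33 mm.
β₁ = 0.74, so c = a/β₁ = 79.33/0.74 = 107.20 mm.
From the linear strain diagram with ε_cu = 0.003: ε_t = 0.003 (d − c)/c = 0.003 × (860 − 107.20)/107.20 = 0.0211.
Since ε_t ≥ 0.005, the section is tension-controlled.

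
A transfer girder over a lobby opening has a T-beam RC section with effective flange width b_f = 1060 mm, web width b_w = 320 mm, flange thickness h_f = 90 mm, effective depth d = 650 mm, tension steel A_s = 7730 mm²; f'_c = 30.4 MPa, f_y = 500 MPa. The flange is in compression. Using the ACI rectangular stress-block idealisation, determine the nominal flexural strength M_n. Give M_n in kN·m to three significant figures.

M_n ≈ 2160 kN·m

Tension: T = A_s f_y = 7730 × 500 = 3865000 N.
Try a within the flange: a = T/(0.85 f'_c b_f) = 3865000/(0.85 × 30.4 × 1060) = 141.11 mm.
a = 141.11 > h_f = 90 mm: the block extends into the web. Split into flange-overhang and web parts.
C_f = 0.85 f'_c (b_f − b_w) h_f = 0.85 × 30.4 × (1060 − 320) × 90 = 1720944 N.
Remaining web compression depth: a_w = (T − C_f)/(0.85 f'_c b_w) = (3865000 − 1720944)/(0.85 × 30.4 × 320) = 259.29 mm.
M_n = C_f(d − h_f/2) + (T − C_f)(d − a_w/2) = 1720944 × (650 − 45) + 2144056 × (650 − 129.645) = 1041.17 + 1115.67 = 2156.84 × 10⁶ N·mm.
M_n = 2156.84 kN·m.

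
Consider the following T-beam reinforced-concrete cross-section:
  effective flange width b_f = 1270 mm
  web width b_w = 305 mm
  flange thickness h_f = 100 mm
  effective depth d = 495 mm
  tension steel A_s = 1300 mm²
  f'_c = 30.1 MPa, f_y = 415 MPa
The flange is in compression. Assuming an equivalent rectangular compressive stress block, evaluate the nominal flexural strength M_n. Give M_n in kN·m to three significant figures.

Tension: T = A_s f_y = 1300 × 415 = 539500 N.
Try a within the flange: a = T/(0.85 f'_c b_f) = 539500/(0.85 × 30.1 × 1270) = 16.60 mm.
Since a = 16.60 ≤ h_f = 100 mm, the stress block lies entirely in the flange; analyse as a rectangular beam of width b_f.
M_n = T(d − a/2) = 539500 × (495 − 8.3) = 262.57 × 10⁶ N·mm.
M_n = 262.57 kN·m.

M_n ≈ 263 kN·m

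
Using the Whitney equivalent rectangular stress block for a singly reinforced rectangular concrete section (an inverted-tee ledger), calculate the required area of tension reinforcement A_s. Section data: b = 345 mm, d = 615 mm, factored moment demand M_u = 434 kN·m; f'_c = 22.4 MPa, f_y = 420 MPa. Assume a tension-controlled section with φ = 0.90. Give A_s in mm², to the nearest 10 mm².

M_n = M_u/φ = 434/0.90 = 482.222 kN·m.
With M_n = 0.85 f'_c a b (d − a/2), solve the quadratic for a:
a = d − √(d² − 2M_n/(0.85 f'_c b)) = 615 − √(615² − 2 × 482.222×10⁶/(0.85 × 22.4 × 345)) = 133.96 mm.
A_s = 0.85 f'_c a b / f_y = 0.85 × 22.4 × 133.96 × 345 / 420 = 2095.1 mm².

A_s ≈ 2100 mm²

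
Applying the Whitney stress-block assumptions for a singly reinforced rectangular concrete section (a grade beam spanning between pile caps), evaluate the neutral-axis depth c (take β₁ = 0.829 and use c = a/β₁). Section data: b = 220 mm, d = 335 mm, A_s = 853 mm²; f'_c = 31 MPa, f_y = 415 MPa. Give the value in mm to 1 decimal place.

c ≈ 73.7 mm

T = A_s f_y = 853 × 415 = 353995 N = 353.995 kN.
Setting C = 0.85 f'_c a b equal to T: a = 353995/(0.85 × 31 × 220) = 61.065 mm.
With β₁ = 0.829, c = a/β₁ = 61.065/0.829 = 73.7 mm.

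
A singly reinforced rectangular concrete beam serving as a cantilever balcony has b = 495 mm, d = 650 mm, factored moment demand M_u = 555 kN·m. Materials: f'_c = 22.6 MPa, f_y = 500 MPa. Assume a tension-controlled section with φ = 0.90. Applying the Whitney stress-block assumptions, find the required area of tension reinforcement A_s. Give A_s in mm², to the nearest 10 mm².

M_n = M_u/φ = 555/0.90 = 616.667 kN·m.
With M_n = 0.85 f'_c a b (d − a/2), solve the quadratic for a:
a = d − √(d² − 2M_n/(0.85 f'_c b)) = 650 − √(650² − 2 × 616.667×10⁶/(0.85 × 22.6 × 495)) = 108.89 mm.
A_s = 0.85 f'_c a b / f_y = 0.85 × 22.6 × 108.89 × 495 / 500 = 2070.9 mm².

A_s ≈ 2070 mm²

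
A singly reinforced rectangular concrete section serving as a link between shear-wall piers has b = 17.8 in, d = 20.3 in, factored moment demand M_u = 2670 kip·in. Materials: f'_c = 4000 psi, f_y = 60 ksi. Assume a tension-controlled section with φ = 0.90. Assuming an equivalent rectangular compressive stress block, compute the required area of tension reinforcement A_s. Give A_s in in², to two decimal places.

M_n = M_u/φ = 2670/0.90 = 2966.67 kip·in.
From M_n = 0.85 f'_c a b (d − a/2):
a = d − √(d² − 2M_n/(0.85 f'_c b)) = 20.3 − √(20.3² − 2 × 2966.67/(0.85 × 4 × 17.8)) = 2.579 in.
A_s = 0.85 f'_c a b / f_y = 0.85 × 4 × 2.579 × 17.8 / 60 = 2.601 in².

A_s ≈ 2.60 in²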